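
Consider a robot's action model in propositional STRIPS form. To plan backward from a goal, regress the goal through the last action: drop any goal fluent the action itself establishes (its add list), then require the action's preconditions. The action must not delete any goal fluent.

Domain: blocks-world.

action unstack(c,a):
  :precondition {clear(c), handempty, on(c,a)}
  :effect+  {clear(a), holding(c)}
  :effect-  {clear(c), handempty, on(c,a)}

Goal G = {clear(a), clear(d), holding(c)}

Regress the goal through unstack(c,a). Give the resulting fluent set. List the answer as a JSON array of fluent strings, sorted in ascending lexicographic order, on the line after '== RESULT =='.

Regress:
  G ∩ del = {}  (empty — regression defined)
  G \ add = {clear(a), clear(d), holding(c)} \ {clear(a), holding(c)} = {clear(d)}
  ∪ pre   = {clear(d)} ∪ {clear(c), handempty, on(c,a)}
          = {clear(c), clear(d), handempty, on(c,a)}

== RESULT ==
["clear(c)", "clear(d)", "handempty", "on(c,a)"]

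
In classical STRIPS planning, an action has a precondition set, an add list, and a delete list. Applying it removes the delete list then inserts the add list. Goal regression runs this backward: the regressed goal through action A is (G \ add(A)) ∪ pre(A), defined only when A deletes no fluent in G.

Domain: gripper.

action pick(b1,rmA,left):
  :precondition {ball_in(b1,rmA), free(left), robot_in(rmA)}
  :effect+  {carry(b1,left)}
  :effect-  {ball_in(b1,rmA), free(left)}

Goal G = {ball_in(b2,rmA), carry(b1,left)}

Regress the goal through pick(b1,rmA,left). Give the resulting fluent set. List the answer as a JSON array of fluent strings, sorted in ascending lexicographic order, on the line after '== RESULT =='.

Compute (G \ add) ∪ pre:
  G ∩ del = {}  (empty — regression defined)
  G \ add = {ball_in(b2,rmA), carry(b1,left)} \ {carry(b1,left)} = {ball_in(b2,rmA)}
  ∪ pre   = {ball_in(b2,rmA)} ∪ {ball_in(b1,rmA), free(left), robot_in(rmA)}
          = {ball_in(b1,rmA), ball_in(b2,rmA), free(left), robot_in(rmA)}

== RESULT ==
["ball_in(b1,rmA)", "ball_in(b2,rmA)", "free(left)", "robot_in(rmA)"]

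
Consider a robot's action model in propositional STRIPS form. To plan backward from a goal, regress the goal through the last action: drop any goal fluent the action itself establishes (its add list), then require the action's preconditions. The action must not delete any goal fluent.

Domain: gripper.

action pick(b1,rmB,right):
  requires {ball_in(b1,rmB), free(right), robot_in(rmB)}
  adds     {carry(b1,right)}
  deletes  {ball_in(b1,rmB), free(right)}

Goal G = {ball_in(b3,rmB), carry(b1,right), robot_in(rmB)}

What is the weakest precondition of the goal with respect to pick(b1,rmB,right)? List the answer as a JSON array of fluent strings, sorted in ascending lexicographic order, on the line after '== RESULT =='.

Regress:
  G ∩ del = {}  (empty — regression defined)
  G \ add = {ball_in(b3,rmB), carry(b1,right), robot_in(rmB)} \ {carry(b1,right)} = {ball_in(b3,rmB), robot_in(rmB)}
  ∪ pre   = {ball_in(b3,rmB), robot_in(rmB)} ∪ {ball_in(b1,rmB), free(right), robot_in(rmB)}
          = {ball_in(b1,rmB), ball_in(b3,rmB), free(right), robot_in(rmB)}

== RESULT ==
["ball_in(b1,rmB)", "ball_in(b3,rmB)", "free(right)", "robot_in(rmB)"]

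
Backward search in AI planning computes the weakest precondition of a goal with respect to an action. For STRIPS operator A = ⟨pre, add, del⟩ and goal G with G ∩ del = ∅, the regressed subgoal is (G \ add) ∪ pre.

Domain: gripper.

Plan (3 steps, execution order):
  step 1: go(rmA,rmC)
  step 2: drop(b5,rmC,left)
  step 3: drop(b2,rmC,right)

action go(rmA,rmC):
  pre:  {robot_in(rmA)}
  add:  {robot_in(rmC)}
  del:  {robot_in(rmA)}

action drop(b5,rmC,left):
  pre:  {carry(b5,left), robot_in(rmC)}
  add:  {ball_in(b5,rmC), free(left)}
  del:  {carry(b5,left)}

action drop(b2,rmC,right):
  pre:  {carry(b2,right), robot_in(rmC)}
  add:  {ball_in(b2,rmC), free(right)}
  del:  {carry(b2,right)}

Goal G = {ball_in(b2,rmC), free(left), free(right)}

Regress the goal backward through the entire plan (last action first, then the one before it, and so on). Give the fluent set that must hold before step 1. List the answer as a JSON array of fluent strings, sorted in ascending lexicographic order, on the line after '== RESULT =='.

Regress step by step:
  through step 3 (drop(b2,rmC,right)): drop {ball_in(b2,rmC), free(right)}, keep {free(left)}, require {carry(b2,right), robot_in(rmC)}
    → {carry(b2,right), free(left), robot_in(rmC)}
  through step 2 (drop(b5,rmC,left)): drop {free(left)}, keep {carry(b2,right), robot_in(rmC)}, require {carry(b5,left), robot_in(rmC)}
    → {carry(b2,right), carry(b5,left), robot_in(rmC)}
  through step 1 (go(rmA,rmC)): drop {robot_in(rmC)}, keep {carry(b2,right), carry(b5,left)}, require {robot_in(rmA)}
    → {carry(b2,right), carry(b5,left), robot_in(rmA)}

== RESULT ==
["carry(b2,right)", "carry(b5,left)", "robot_in(rmA)"]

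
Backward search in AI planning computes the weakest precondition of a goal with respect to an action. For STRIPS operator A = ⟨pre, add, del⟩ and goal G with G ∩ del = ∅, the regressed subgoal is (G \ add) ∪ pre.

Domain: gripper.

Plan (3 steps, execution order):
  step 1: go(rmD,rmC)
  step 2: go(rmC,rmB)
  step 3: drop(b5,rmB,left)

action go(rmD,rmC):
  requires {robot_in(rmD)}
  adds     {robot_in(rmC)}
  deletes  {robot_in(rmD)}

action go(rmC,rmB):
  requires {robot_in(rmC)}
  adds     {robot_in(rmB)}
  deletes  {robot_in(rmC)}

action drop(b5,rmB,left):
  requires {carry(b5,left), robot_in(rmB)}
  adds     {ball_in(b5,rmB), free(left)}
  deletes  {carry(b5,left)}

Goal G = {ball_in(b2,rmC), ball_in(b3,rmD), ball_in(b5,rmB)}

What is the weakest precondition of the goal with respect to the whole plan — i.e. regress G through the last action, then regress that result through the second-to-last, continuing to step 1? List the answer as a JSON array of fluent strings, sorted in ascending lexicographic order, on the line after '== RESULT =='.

Regress step by step:
  through step 3 (drop(b5,rmB,left)): drop {ball_in(b5,rmB)}, keep {ball_in(b2,rmC), ball_in(b3,rmD)}, require {carry(b5,left), robot_in(rmB)}
    → {ball_in(b2,rmC), ball_in(b3,rmD), carry(b5,left), robot_in(rmB)}
  through step 2 (go(rmC,rmB)): drop {robot_in(rmB)}, keep {ball_in(b2,rmC), ball_in(b3,rmD), carry(b5,left)}, require {robot_in(rmC)}
    → {ball_in(b2,rmC), ball_in(b3,rmD), carry(b5,left), robot_in(rmC)}
  through step 1 (go(rmD,rmC)): drop {robot_in(rmC)}, keep {ball_in(b2,rmC), ball_in(b3,rmD), carry(b5,left)}, require {robot_in(rmD)}
    → {ball_in(b2,rmC), ball_in(b3,rmD), carry(b5,left), robot_in(rmD)}

== RESULT ==
["ball_in(b2,rmC)", "ball_in(b3,rmD)", "carry(b5,left)", "robot_in(rmD)"]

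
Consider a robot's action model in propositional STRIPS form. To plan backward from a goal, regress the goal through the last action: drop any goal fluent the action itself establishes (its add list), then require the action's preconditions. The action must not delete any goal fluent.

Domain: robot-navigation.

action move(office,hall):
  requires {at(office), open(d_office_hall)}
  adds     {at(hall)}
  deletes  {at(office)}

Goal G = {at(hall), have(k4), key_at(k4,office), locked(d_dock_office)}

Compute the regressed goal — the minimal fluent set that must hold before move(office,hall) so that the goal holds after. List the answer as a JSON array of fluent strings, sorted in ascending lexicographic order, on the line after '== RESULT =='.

Regress:
  G ∩ del = {}  (empty — regression defined)
  G \ add = {at(hall), have(k4), key_at(k4,office), locked(d_dock_office)} \ {at(hall)} = {have(k4), key_at(k4,office), locked(d_dock_office)}
  ∪ pre   = {have(k4), key_at(k4,office), locked(d_dock_office)} ∪ {at(office), open(d_office_hall)}
          = {at(office), have(k4), key_at(k4,office), locked(d_dock_office), open(d_office_hall)}

== RESULT ==
["at(office)", "have(k4)", "key_at(k4,office)", "locked(d_dock_office)", "open(d_office_hall)"]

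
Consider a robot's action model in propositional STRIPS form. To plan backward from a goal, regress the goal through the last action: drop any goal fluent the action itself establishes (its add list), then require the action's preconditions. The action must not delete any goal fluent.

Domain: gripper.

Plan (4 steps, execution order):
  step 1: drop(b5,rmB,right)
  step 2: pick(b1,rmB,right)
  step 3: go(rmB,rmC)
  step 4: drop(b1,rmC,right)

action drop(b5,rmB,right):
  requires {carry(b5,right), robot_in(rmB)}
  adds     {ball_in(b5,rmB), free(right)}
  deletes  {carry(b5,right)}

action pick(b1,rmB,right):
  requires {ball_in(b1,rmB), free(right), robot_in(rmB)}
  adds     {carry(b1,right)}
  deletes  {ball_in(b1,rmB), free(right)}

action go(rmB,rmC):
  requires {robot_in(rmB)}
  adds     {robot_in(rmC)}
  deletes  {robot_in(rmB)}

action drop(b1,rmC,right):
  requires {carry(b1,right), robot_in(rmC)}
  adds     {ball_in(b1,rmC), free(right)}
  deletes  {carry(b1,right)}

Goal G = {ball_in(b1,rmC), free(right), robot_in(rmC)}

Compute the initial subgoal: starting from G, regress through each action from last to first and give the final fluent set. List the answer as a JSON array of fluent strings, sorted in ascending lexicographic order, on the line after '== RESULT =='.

Regress step by step:
  through step 4 (drop(b1,rmC,right)): drop {ball_in(b1,rmC), free(right)}, keep {robot_in(rmC)}, require {carry(b1,right), robot_in(rmC)}
    → {carry(b1,right), robot_in(rmC)}
  through step 3 (go(rmB,rmC)): drop {robot_in(rmC)}, keep {carry(b1,right)}, require {robot_in(rmB)}
    → {carry(b1,right), robot_in(rmB)}
  through step 2 (pick(b1,rmB,right)): drop {carry(b1,right)}, keep {robot_in(rmB)}, require {ball_in(b1,rmB), free(right), robot_in(rmB)}
    → {ball_in(b1,rmB), free(right), robot_in(rmB)}
  through step 1 (drop(b5,rmB,right)): drop {free(right)}, keep {ball_in(b1,rmB), robot_in(rmB)}, require {carry(b5,right), robot_in(rmB)}
    → {ball_in(b1,rmB), carry(b5,right), robot_in(rmB)}

== RESULT ==
["ball_in(b1,rmB)", "carry(b5,right)", "robot_in(rmB)"]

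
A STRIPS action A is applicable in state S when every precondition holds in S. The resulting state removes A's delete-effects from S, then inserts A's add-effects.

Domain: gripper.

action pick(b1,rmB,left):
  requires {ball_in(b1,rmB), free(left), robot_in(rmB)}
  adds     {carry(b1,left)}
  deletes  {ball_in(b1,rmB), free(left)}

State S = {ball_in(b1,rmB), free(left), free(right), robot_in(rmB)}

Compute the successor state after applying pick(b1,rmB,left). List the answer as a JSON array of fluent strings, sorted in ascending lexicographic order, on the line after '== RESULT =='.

Compute (S \ del) ∪ add:
  pre ⊆ S: {ball_in(b1,rmB), free(left), robot_in(rmB)} ⊆ S  — applicable
  S \ del = {free(right), robot_in(rmB)}
  ∪ add   = {carry(b1,left), free(right), robot_in(rmB)}

== RESULT ==
["carry(b1,left)", "free(right)", "robot_in(rmB)"]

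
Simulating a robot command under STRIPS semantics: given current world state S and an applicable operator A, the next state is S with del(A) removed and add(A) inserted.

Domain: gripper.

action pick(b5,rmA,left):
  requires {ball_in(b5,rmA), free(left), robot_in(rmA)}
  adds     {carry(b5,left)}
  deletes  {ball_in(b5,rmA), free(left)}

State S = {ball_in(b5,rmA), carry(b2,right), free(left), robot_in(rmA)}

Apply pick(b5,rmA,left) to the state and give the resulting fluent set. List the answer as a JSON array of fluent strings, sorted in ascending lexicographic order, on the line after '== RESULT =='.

Compute (S \ del) ∪ add:
  pre ⊆ S: {ball_in(b5,rmA), free(left), robot_in(rmA)} ⊆ S  — applicable
  S \ del = {carry(b2,right), robot_in(rmA)}
  ∪ add   = {carry(b2,right), carry(b5,left), robot_in(rmA)}

== RESULT ==
["carry(b2,right)", "carry(b5,left)", "robot_in(rmA)"]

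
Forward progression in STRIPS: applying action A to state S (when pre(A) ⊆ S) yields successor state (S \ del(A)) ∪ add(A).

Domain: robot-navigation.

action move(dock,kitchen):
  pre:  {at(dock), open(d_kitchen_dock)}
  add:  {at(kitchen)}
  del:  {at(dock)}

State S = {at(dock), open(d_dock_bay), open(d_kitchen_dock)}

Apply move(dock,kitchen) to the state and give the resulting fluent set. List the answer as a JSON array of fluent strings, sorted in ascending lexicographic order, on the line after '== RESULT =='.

Compute (S \ del) ∪ add:
  pre ⊆ S: {at(dock), open(d_kitchen_dock)} ⊆ S  — applicable
  S \ del = {open(d_dock_bay), open(d_kitchen_dock)}
  ∪ add   = {at(kitchen), open(d_dock_bay), open(d_kitchen_dock)}

== RESULT ==
["at(kitchen)", "open(d_dock_bay)", "open(d_kitchen_dock)"]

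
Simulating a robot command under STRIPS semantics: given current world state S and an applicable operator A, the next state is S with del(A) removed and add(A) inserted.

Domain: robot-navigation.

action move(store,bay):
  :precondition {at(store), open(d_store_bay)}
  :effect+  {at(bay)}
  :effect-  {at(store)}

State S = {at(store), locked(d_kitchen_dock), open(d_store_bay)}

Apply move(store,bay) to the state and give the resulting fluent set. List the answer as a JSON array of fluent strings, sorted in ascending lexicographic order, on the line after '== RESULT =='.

Progress:
  pre ⊆ S: {at(store), open(d_store_bay)} ⊆ S  — applicable
  S \ del = {locked(d_kitchen_dock), open(d_store_bay)}
  ∪ add   = {at(bay), locked(d_kitchen_dock), open(d_store_bay)}

== RESULT ==
["at(bay)", "locked(d_kitchen_dock)", "open(d_store_bay)"]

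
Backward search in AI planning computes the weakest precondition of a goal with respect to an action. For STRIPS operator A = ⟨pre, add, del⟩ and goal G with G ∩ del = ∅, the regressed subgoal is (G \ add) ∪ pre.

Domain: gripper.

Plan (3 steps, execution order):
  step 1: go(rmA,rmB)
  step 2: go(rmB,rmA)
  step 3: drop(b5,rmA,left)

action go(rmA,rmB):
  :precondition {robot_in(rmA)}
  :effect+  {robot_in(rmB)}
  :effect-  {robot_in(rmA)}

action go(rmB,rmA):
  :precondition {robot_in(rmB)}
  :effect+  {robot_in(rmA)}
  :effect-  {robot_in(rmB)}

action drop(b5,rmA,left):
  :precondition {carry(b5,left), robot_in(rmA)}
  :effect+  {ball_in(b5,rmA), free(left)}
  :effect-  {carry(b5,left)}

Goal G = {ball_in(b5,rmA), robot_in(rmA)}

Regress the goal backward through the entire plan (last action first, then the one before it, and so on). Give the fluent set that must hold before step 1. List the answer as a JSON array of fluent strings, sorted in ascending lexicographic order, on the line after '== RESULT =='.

Regress step by step:
  through step 3 (drop(b5,rmA,left)): drop {ball_in(b5,rmA)}, keep {robot_in(rmA)}, require {carry(b5,left), robot_in(rmA)}
    → {carry(b5,left), robot_in(rmA)}
  through step 2 (go(rmB,rmA)): drop {robot_in(rmA)}, keep {carry(b5,left)}, require {robot_in(rmB)}
    → {carry(b5,left), robot_in(rmB)}
  through step 1 (go(rmA,rmB)): drop {robot_in(rmB)}, keep {carry(b5,left)}, require {robot_in(rmA)}
    → {carry(b5,left), robot_in(rmA)}

== RESULT ==
["carry(b5,left)", "robot_in(rmA)"]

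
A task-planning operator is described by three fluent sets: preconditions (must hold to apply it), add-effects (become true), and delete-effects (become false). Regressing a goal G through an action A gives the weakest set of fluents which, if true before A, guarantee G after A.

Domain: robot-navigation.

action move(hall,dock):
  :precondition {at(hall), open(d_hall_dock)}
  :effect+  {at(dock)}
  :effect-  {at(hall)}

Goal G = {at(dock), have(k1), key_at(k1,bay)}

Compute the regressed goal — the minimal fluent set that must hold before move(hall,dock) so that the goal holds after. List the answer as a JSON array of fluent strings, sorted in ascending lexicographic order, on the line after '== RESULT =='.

Regress:
  G ∩ del = {}  (empty — regression defined)
  G \ add = {at(dock), have(k1), key_at(k1,bay)} \ {at(dock)} = {have(k1), key_at(k1,bay)}
  ∪ pre   = {have(k1), key_at(k1,bay)} ∪ {at(hall), open(d_hall_dock)}
          = {at(hall), have(k1), key_at(k1,bay), open(d_hall_dock)}

== RESULT ==
["at(hall)", "have(k1)", "key_at(k1,bay)", "open(d_hall_dock)"]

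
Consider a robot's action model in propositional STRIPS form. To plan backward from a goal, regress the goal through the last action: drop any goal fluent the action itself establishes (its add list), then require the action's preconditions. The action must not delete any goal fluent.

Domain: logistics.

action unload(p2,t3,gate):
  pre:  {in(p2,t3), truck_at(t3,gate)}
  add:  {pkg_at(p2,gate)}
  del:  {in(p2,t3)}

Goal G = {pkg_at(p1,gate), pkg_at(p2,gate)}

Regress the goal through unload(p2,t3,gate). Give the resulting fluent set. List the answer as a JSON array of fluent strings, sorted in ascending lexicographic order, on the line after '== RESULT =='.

Regress:
  G ∩ del = {}  (empty — regression defined)
  G \ add = {pkg_at(p1,gate), pkg_at(p2,gate)} \ {pkg_at(p2,gate)} = {pkg_at(p1,gate)}
  ∪ pre   = {pkg_at(p1,gate)} ∪ {in(p2,t3), truck_at(t3,gate)}
          = {in(p2,t3), pkg_at(p1,gate), truck_at(t3,gate)}

== RESULT ==
["in(p2,t3)", "pkg_at(p1,gate)", "truck_at(t3,gate)"]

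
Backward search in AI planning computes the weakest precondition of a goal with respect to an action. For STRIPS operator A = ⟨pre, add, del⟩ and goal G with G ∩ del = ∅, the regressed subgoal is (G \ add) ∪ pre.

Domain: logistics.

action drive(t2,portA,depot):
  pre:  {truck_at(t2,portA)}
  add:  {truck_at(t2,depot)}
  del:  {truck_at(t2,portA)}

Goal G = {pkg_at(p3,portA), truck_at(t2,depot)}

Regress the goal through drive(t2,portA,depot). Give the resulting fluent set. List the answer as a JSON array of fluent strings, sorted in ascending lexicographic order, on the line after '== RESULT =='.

Regress:
  G ∩ del = {}  (empty — regression defined)
  G \ add = {pkg_at(p3,portA), truck_at(t2,depot)} \ {truck_at(t2,depot)} = {pkg_at(p3,portA)}
  ∪ pre   = {pkg_at(p3,portA)} ∪ {truck_at(t2,portA)}
          = {pkg_at(p3,portA), truck_at(t2,portA)}

== RESULT ==
["pkg_at(p3,portA)", "truck_at(t2,portA)"]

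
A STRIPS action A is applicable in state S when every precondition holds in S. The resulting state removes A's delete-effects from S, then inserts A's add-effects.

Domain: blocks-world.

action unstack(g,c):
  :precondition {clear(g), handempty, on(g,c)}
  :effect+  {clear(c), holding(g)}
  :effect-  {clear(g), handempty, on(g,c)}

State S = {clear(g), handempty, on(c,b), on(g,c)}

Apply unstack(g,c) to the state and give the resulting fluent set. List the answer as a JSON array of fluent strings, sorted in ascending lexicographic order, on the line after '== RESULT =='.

Progress:
  pre ⊆ S: {clear(g), handempty, on(g,c)} ⊆ S  — applicable
  S \ del = {on(c,b)}
  ∪ add   = {clear(c), holding(g), on(c,b)}

== RESULT ==
["clear(c)", "holding(g)", "on(c,b)"]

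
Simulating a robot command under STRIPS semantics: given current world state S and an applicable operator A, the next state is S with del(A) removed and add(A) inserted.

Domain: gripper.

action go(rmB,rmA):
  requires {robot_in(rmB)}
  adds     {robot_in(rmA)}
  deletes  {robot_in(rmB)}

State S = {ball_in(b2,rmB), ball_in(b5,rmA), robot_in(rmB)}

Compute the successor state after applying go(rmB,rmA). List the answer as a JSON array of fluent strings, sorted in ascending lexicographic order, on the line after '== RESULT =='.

Progress:
  pre ⊆ S: {robot_in(rmB)} ⊆ S  — applicable
  S \ del = {ball_in(b2,rmB), ball_in(b5,rmA)}
  ∪ add   = {ball_in(b2,rmB), ball_in(b5,rmA), robot_in(rmA)}

== RESULT ==
["ball_in(b2,rmB)", "ball_in(b5,rmA)", "robot_in(rmA)"]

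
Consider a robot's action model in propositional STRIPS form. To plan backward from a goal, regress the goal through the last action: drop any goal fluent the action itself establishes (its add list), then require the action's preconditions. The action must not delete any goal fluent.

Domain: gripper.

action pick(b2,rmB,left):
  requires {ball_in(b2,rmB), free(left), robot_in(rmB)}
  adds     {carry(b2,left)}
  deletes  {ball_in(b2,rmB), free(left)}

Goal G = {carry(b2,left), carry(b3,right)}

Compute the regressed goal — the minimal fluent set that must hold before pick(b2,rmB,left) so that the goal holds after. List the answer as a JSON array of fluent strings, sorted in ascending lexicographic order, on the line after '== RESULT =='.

Compute (G \ add) ∪ pre:
  G ∩ del = {}  (empty — regression defined)
  G \ add = {carry(b2,left), carry(b3,right)} \ {carry(b2,left)} = {carry(b3,right)}
  ∪ pre   = {carry(b3,right)} ∪ {ball_in(b2,rmB), free(left), robot_in(rmB)}
          = {ball_in(b2,rmB), carry(b3,right), free(left), robot_in(rmB)}

== RESULT ==
["ball_in(b2,rmB)", "carry(b3,right)", "free(left)", "robot_in(rmB)"]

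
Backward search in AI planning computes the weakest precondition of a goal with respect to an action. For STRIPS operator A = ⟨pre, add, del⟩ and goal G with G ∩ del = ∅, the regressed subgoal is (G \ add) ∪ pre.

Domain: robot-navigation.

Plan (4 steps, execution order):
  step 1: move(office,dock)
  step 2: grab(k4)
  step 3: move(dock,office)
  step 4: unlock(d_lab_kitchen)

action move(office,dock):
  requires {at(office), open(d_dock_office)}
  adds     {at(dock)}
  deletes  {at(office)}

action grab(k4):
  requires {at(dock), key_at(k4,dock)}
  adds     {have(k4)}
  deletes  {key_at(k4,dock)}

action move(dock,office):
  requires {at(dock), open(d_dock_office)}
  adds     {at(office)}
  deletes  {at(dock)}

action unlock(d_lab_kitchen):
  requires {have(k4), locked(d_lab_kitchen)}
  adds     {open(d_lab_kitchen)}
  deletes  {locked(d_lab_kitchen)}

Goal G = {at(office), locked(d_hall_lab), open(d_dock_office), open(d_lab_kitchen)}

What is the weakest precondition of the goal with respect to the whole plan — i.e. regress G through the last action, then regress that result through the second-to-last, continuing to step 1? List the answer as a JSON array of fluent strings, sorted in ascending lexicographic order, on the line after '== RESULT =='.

Work backward from the goal:
  through step 4 (unlock(d_lab_kitchen)): drop {open(d_lab_kitchen)}, keep {at(office), locked(d_hall_lab), open(d_dock_office)}, require {have(k4), locked(d_lab_kitchen)}
    → {at(office), have(k4), locked(d_hall_lab), locked(d_lab_kitchen), open(d_dock_office)}
  through step 3 (move(dock,office)): drop {at(office)}, keep {have(k4), locked(d_hall_lab), locked(d_lab_kitchen), open(d_dock_office)}, require {at(dock), open(d_dock_office)}
    → {at(dock), have(k4), locked(d_hall_lab), locked(d_lab_kitchen), open(d_dock_office)}
  through step 2 (grab(k4)): drop {have(k4)}, keep {at(dock), locked(d_hall_lab), locked(d_lab_kitchen), open(d_dock_office)}, require {at(dock), key_at(k4,dock)}
    → {at(dock), key_at(k4,dock), locked(d_hall_lab), locked(d_lab_kitchen), open(d_dock_office)}
  through step 1 (move(office,dock)): drop {at(dock)}, keep {key_at(k4,dock), locked(d_hall_lab), locked(d_lab_kitchen), open(d_dock_office)}, require {at(office), open(d_dock_office)}
    → {at(office), key_at(k4,dock), locked(d_hall_lab), locked(d_lab_kitchen), open(d_dock_office)}

== RESULT ==
["at(office)", "key_at(k4,dock)", "locked(d_hall_lab)", "locked(d_lab_kitchen)", "open(d_dock_office)"]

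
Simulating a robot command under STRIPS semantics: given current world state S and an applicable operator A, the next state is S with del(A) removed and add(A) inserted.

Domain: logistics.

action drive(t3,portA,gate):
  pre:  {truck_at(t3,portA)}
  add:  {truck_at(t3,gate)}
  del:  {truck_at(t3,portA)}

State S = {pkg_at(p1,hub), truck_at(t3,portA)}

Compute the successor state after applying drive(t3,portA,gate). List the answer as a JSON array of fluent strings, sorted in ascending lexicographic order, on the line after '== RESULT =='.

Progress:
  pre ⊆ S: {truck_at(t3,portA)} ⊆ S  — applicable
  S \ del = {pkg_at(p1,hub)}
  ∪ add   = {pkg_at(p1,hub), truck_at(t3,gate)}

== RESULT ==
["pkg_at(p1,hub)", "truck_at(t3,gate)"]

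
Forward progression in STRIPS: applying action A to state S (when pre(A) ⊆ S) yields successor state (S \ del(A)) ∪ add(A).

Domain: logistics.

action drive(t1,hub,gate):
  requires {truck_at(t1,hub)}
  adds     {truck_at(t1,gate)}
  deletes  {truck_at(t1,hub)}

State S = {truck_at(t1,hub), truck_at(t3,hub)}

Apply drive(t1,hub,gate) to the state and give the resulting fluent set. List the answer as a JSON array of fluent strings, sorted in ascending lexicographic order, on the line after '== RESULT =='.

Progress:
  pre ⊆ S: {truck_at(t1,hub)} ⊆ S  — applicable
  S \ del = {truck_at(t3,hub)}
  ∪ add   = {truck_at(t1,gate), truck_at(t3,hub)}

== RESULT ==
["truck_at(t1,gate)", "truck_at(t3,hub)"]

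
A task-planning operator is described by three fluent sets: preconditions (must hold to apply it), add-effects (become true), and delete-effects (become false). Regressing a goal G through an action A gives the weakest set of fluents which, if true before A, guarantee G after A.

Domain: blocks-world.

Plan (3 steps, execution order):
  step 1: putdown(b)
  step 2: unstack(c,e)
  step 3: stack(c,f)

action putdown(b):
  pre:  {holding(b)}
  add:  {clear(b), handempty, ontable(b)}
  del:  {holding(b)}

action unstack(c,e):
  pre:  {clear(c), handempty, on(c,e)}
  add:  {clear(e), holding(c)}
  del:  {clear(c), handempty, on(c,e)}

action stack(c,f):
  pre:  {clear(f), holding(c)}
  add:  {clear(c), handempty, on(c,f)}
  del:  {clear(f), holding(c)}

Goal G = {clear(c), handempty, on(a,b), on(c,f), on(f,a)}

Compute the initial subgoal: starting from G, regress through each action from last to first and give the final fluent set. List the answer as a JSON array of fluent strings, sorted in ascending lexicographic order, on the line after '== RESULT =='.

Regress step by step:
  through step 3 (stack(c,f)): drop {clear(c), handempty, on(c,f)}, keep {on(a,b), on(f,a)}, require {clear(f), holding(c)}
    → {clear(f), holding(c), on(a,b), on(f,a)}
  through step 2 (unstack(c,e)): drop {holding(c)}, keep {clear(f), on(a,b), on(f,a)}, require {clear(c), handempty, on(c,e)}
    → {clear(c), clear(f), handempty, on(a,b), on(c,e), on(f,a)}
  through step 1 (putdown(b)): drop {handempty}, keep {clear(c), clear(f), on(a,b), on(c,e), on(f,a)}, require {holding(b)}
    → {clear(c), clear(f), holding(b), on(a,b), on(c,e), on(f,a)}

== RESULT ==
["clear(c)", "clear(f)", "holding(b)", "on(a,b)", "on(c,e)", "on(f,a)"]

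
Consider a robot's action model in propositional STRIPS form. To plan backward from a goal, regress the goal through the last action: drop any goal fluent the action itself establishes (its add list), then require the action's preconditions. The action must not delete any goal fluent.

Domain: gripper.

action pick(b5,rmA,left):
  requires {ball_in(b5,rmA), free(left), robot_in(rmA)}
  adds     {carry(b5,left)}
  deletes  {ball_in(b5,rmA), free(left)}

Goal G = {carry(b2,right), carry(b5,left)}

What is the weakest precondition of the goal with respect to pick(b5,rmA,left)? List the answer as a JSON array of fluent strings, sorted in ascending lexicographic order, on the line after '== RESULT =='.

Compute (G \ add) ∪ pre:
  G ∩ del = {}  (empty — regression defined)
  G \ add = {carry(b2,right), carry(b5,left)} \ {carry(b5,left)} = {carry(b2,right)}
  ∪ pre   = {carry(b2,right)} ∪ {ball_in(b5,rmA), free(left), robot_in(rmA)}
          = {ball_in(b5,rmA), carry(b2,right), free(left), robot_in(rmA)}

== RESULT ==
["ball_in(b5,rmA)", "carry(b2,right)", "free(left)", "robot_in(rmA)"]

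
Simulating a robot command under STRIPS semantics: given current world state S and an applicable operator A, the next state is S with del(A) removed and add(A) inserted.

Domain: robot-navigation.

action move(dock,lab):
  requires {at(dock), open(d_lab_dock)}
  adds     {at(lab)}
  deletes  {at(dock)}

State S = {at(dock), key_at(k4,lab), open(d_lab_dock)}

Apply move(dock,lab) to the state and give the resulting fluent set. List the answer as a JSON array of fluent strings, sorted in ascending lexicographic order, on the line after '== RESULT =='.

Progress:
  pre ⊆ S: {at(dock), open(d_lab_dock)} ⊆ S  — applicable
  S \ del = {key_at(k4,lab), open(d_lab_dock)}
  ∪ add   = {at(lab), key_at(k4,lab), open(d_lab_dock)}

== RESULT ==
["at(lab)", "key_at(k4,lab)", "open(d_lab_dock)"]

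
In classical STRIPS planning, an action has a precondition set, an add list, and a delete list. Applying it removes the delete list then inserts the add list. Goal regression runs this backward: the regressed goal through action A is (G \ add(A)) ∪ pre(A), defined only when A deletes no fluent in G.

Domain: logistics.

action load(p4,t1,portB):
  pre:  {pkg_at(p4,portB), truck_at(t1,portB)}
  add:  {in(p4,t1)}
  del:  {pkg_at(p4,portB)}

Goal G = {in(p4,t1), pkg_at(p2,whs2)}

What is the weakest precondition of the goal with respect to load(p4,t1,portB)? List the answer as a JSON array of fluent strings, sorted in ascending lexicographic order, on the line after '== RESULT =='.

Compute (G \ add) ∪ pre:
  G ∩ del = {}  (empty — regression defined)
  G \ add = {in(p4,t1), pkg_at(p2,whs2)} \ {in(p4,t1)} = {pkg_at(p2,whs2)}
  ∪ pre   = {pkg_at(p2,whs2)} ∪ {pkg_at(p4,portB), truck_at(t1,portB)}
          = {pkg_at(p2,whs2), pkg_at(p4,portB), truck_at(t1,portB)}

== RESULT ==
["pkg_at(p2,whs2)", "pkg_at(p4,portB)", "truck_at(t1,portB)"]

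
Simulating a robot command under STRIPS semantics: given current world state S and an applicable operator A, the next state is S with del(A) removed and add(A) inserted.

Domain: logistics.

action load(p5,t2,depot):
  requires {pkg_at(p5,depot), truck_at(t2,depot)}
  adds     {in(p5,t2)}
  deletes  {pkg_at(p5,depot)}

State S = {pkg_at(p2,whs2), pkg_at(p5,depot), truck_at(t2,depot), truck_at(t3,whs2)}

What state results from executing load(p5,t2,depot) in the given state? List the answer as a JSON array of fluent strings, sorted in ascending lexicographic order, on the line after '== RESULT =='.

Compute (S \ del) ∪ add:
  pre ⊆ S: {pkg_at(p5,depot), truck_at(t2,depot)} ⊆ S  — applicable
  S \ del = {pkg_at(p2,whs2), truck_at(t2,depot), truck_at(t3,whs2)}
  ∪ add   = {in(p5,t2), pkg_at(p2,whs2), truck_at(t2,depot), truck_at(t3,whs2)}

== RESULT ==
["in(p5,t2)", "pkg_at(p2,whs2)", "truck_at(t2,depot)", "truck_at(t3,whs2)"]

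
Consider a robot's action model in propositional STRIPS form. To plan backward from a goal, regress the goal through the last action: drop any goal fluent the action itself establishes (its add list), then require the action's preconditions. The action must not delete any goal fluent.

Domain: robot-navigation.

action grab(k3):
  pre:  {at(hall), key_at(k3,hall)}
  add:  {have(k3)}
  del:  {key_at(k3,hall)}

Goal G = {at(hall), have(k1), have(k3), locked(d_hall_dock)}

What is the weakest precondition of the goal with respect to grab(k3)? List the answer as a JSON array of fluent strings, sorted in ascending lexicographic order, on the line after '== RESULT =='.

Compute (G \ add) ∪ pre:
  G ∩ del = {}  (empty — regression defined)
  G \ add = {at(hall), have(k1), have(k3), locked(d_hall_dock)} \ {have(k3)} = {at(hall), have(k1), locked(d_hall_dock)}
  ∪ pre   = {at(hall), have(k1), locked(d_hall_dock)} ∪ {at(hall), key_at(k3,hall)}
          = {at(hall), have(k1), key_at(k3,hall), locked(d_hall_dock)}

== RESULT ==
["at(hall)", "have(k1)", "key_at(k3,hall)", "locked(d_hall_dock)"]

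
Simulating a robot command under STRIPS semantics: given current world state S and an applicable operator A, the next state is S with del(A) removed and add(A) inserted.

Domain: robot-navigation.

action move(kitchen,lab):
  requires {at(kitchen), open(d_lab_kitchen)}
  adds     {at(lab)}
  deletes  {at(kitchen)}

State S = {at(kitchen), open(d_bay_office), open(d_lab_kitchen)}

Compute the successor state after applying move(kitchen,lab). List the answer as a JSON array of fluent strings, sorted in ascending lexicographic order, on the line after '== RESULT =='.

Progress:
  pre ⊆ S: {at(kitchen), open(d_lab_kitchen)} ⊆ S  — applicable
  S \ del = {open(d_bay_office), open(d_lab_kitchen)}
  ∪ add   = {at(lab), open(d_bay_office), open(d_lab_kitchen)}

== RESULT ==
["at(lab)", "open(d_bay_office)", "open(d_lab_kitchen)"]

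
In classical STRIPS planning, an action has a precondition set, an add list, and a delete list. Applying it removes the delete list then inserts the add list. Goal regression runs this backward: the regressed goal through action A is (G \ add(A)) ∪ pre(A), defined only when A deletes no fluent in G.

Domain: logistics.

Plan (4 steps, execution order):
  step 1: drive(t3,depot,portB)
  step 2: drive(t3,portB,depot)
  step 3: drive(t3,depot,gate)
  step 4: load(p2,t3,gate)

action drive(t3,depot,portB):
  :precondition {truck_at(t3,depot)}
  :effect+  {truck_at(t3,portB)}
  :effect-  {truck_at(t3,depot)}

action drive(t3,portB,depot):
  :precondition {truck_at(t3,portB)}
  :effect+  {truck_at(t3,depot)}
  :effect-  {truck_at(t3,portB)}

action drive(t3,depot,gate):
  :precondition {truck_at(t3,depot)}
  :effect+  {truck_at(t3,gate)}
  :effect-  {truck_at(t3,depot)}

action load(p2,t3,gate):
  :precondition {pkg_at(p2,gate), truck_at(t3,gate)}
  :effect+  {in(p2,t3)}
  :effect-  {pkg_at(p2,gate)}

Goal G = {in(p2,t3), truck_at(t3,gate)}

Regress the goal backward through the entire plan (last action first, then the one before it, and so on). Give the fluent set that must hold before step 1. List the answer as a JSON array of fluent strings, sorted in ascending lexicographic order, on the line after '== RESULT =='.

Regress step by step:
  through step 4 (load(p2,t3,gate)): drop {in(p2,t3)}, keep {truck_at(t3,gate)}, require {pkg_at(p2,gate), truck_at(t3,gate)}
    → {pkg_at(p2,gate), truck_at(t3,gate)}
  through step 3 (drive(t3,depot,gate)): drop {truck_at(t3,gate)}, keep {pkg_at(p2,gate)}, require {truck_at(t3,depot)}
    → {pkg_at(p2,gate), truck_at(t3,depot)}
  through step 2 (drive(t3,portB,depot)): drop {truck_at(t3,depot)}, keep {pkg_at(p2,gate)}, require {truck_at(t3,portB)}
    → {pkg_at(p2,gate), truck_at(t3,portB)}
  through step 1 (drive(t3,depot,portB)): drop {truck_at(t3,portB)}, keep {pkg_at(p2,gate)}, require {truck_at(t3,depot)}
    → {pkg_at(p2,gate), truck_at(t3,depot)}

== RESULT ==
["pkg_at(p2,gate)", "truck_at(t3,depot)"]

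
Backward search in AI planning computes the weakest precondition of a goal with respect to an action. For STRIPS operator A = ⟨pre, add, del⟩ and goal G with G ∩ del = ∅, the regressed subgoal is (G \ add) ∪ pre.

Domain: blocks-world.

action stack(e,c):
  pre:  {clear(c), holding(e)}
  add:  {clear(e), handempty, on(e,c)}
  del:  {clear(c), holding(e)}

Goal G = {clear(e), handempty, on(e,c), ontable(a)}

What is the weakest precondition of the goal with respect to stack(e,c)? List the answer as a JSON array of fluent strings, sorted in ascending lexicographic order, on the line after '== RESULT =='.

Compute (G \ add) ∪ pre:
  G ∩ del = {}  (empty — regression defined)
  G \ add = {clear(e), handempty, on(e,c), ontable(a)} \ {clear(e), handempty, on(e,c)} = {ontable(a)}
  ∪ pre   = {ontable(a)} ∪ {clear(c), holding(e)}
          = {clear(c), holding(e), ontable(a)}

== RESULT ==
["clear(c)", "holding(e)", "ontable(a)"]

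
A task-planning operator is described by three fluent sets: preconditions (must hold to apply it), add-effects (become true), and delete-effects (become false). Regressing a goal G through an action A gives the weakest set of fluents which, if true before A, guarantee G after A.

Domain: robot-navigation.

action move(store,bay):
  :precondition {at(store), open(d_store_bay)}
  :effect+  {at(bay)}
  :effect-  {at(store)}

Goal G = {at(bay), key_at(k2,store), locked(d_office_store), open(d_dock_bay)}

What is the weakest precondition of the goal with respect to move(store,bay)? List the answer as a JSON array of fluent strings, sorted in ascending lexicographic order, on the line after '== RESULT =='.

Regress:
  G ∩ del = {}  (empty — regression defined)
  G \ add = {at(bay), key_at(k2,store), locked(d_office_store), open(d_dock_bay)} \ {at(bay)} = {key_at(k2,store), locked(d_office_store), open(d_dock_bay)}
  ∪ pre   = {key_at(k2,store), locked(d_office_store), open(d_dock_bay)} ∪ {at(store), open(d_store_bay)}
          = {at(store), key_at(k2,store), locked(d_office_store), open(d_dock_bay), open(d_store_bay)}

== RESULT ==
["at(store)", "key_at(k2,store)", "locked(d_office_store)", "open(d_dock_bay)", "open(d_store_bay)"]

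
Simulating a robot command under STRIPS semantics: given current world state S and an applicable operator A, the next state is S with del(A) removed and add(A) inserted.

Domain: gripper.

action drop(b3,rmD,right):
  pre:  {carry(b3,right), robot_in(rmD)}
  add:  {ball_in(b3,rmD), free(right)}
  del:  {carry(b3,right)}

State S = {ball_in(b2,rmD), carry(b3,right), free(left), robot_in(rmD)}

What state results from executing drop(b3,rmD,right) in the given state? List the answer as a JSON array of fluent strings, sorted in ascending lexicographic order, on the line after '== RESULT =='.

Progress:
  pre ⊆ S: {carry(b3,right), robot_in(rmD)} ⊆ S  — applicable
  S \ del = {ball_in(b2,rmD), free(left), robot_in(rmD)}
  ∪ add   = {ball_in(b2,rmD), ball_in(b3,rmD), free(left), free(right), robot_in(rmD)}

== RESULT ==
["ball_in(b2,rmD)", "ball_in(b3,rmD)", "free(left)", "free(right)", "robot_in(rmD)"]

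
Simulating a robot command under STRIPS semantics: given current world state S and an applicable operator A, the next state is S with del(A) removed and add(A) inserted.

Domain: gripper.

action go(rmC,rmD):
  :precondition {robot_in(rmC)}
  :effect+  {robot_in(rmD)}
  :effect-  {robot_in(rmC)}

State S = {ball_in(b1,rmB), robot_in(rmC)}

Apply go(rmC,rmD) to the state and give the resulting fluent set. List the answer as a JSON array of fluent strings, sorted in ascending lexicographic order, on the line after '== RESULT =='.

Compute (S \ del) ∪ add:
  pre ⊆ S: {robot_in(rmC)} ⊆ S  — applicable
  S \ del = {ball_in(b1,rmB)}
  ∪ add   = {ball_in(b1,rmB), robot_in(rmD)}

== RESULT ==
["ball_in(b1,rmB)", "robot_in(rmD)"]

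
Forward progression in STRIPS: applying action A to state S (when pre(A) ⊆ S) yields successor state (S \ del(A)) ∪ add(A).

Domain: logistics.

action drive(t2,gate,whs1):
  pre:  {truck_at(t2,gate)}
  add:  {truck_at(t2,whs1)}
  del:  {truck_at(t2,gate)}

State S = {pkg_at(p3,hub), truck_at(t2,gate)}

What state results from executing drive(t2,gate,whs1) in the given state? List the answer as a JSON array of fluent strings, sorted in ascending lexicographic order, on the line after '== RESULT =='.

Compute (S \ del) ∪ add:
  pre ⊆ S: {truck_at(t2,gate)} ⊆ S  — applicable
  S \ del = {pkg_at(p3,hub)}
  ∪ add   = {pkg_at(p3,hub), truck_at(t2,whs1)}

== RESULT ==
["pkg_at(p3,hub)", "truck_at(t2,whs1)"]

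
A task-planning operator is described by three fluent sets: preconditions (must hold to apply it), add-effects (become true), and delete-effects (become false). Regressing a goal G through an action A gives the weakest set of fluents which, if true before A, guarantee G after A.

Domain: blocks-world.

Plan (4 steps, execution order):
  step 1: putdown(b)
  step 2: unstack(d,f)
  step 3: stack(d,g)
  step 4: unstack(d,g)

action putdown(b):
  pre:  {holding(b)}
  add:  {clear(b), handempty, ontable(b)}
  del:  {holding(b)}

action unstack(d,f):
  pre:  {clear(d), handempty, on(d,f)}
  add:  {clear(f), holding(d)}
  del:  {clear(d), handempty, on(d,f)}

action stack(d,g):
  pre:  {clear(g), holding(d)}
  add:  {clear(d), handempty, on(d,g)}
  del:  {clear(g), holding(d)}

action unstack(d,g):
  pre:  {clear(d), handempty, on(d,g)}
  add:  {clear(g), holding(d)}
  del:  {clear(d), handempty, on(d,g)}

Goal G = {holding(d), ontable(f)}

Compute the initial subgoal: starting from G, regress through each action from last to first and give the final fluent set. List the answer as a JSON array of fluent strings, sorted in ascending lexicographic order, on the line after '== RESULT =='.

Work backward from the goal:
  through step 4 (unstack(d,g)): drop {holding(d)}, keep {ontable(f)}, require {clear(d), handempty, on(d,g)}
    → {clear(d), handempty, on(d,g), ontable(f)}
  through step 3 (stack(d,g)): drop {clear(d), handempty, on(d,g)}, keep {ontable(f)}, require {clear(g), holding(d)}
    → {clear(g), holding(d), ontable(f)}
  through step 2 (unstack(d,f)): drop {holding(d)}, keep {clear(g), ontable(f)}, require {clear(d), handempty, on(d,f)}
    → {clear(d), clear(g), handempty, on(d,f), ontable(f)}
  through step 1 (putdown(b)): drop {handempty}, keep {clear(d), clear(g), on(d,f), ontable(f)}, require {holding(b)}
    → {clear(d), clear(g), holding(b), on(d,f), ontable(f)}

== RESULT ==
["clear(d)", "clear(g)", "holding(b)", "on(d,f)", "ontable(f)"]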